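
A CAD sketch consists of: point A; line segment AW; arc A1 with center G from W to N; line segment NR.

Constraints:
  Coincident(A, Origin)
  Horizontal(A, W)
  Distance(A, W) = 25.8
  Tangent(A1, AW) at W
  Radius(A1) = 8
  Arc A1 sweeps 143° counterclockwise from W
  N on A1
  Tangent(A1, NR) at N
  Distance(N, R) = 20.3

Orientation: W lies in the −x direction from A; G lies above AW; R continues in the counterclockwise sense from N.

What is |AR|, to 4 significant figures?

45.73

On A1, W sits at bearing -90° from G; a 143° counterclockwise sweep puts N at bearing 53°, so N = G + 8.0·(cos 53°, sin 53°) = (-20.99, 14.39). A1 meets NR tangentially, so GN is at right angles to NR, so NR runs along (−sin 53°, cos 53°); with |NR| = 20.3, R = (-37.20, 26.61). Then |AR| = |R − A| = 45.73.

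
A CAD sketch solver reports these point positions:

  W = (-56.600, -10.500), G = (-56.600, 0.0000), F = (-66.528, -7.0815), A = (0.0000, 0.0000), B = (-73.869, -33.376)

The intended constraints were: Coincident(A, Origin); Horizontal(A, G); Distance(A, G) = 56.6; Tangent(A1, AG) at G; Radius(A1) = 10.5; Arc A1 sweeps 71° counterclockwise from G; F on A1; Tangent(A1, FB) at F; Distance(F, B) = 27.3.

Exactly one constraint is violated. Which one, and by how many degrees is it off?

Tangent(A1, FB) at F — off by 3.40°.

A = (0.00, 0.00) ✓; A.y = 0.00, G.y = 0.00 ✓; |AG| = 56.60 ✓; ∠(WG, GA) = 90.00° ✓; |WG| = 10.50 ✓; bearing(W→F) − bearing(W→G) = 71.00° ✓; |WF| = 10.50 ✓; ∠(WF, FB) = 86.60° ✗; |FB| = 27.30 ✓.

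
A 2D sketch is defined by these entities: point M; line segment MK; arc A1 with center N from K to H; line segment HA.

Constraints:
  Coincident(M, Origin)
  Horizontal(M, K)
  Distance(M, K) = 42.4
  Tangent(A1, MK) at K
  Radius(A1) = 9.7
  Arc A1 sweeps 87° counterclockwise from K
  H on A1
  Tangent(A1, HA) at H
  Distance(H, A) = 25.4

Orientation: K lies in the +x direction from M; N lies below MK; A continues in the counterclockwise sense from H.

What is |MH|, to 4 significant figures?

33.98

M is at the origin; MK is horizontal with |MK| = 42.4 and K on the +x side, so K = (42.40, 0.000). Since A1 is tangent to MK there, NK ⟂ MK, so N = K + (0, -9.7) = (42.40, -9.700). On A1, K sits at bearing 90° from N; an 87° counterclockwise sweep puts H at bearing 177°, so H = N + 9.7·(cos 177°, sin 177°) = (32.71, -9.192). Then |MH| = |H − M| = 33.98.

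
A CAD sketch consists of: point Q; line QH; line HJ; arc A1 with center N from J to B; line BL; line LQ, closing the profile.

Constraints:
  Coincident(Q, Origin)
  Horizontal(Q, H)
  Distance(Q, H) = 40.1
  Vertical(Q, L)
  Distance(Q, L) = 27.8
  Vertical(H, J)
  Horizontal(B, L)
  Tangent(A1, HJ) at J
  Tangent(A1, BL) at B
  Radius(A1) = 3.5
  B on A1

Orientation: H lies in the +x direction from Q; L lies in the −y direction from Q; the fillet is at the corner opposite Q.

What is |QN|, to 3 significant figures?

43.9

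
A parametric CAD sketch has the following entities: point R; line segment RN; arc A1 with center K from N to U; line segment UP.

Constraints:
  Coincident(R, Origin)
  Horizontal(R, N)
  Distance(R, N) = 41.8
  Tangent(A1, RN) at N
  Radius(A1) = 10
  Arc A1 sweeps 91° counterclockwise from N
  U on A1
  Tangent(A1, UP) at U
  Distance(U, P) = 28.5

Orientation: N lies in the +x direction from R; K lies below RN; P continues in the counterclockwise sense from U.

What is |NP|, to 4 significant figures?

39.82

R is at the origin; R and N share the same y with |RN| = 41.8 and N on the +x side, so N = (41.80, 0.000). The tangent condition forces KN to be normal to RN, so K = N + (0, -10) = (41.80, -10.00). On A1, N sits at bearing 90° from K; a 91° counterclockwise sweep puts U at bearing 181°, so U = K + 10.0·(cos 181°, sin 181°) = (31.80, -10.17). The tangent condition forces KU to be normal to UP, so UP runs along (−sin 181°, cos 181°); with |UP| = 28.5, P = (32.30, -38.67). Then |NP| = |P − N| = 39.82.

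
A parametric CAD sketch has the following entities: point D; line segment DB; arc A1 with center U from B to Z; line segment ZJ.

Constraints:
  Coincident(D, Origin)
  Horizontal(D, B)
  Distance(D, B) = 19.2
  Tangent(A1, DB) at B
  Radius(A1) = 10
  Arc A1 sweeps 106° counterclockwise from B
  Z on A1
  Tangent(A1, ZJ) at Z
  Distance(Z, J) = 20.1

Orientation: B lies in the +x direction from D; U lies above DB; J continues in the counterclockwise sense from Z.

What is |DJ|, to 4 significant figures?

39.63

D is at the origin; DB is horizontal with |DB| = 19.2 and B on the +x side, so B = (19.20, 0.000). Since A1 is tangent to DB there, UB ⟂ DB, so U = B + (0, 10) = (19.20, 10.00). On A1, B sits at bearing -90° from U; a 106° counterclockwise sweep puts Z at bearing 16°, so Z = U + 10.0·(cos 16°, sin 16°) = (28.81, 12.76). Since A1 is tangent to ZJ there, UZ ⟂ ZJ, so ZJ runs along (−sin 16°, cos 16°); with |ZJ| = 20.1, J = (23.27, 32.08). Then |DJ| = |J − D| = 39.63.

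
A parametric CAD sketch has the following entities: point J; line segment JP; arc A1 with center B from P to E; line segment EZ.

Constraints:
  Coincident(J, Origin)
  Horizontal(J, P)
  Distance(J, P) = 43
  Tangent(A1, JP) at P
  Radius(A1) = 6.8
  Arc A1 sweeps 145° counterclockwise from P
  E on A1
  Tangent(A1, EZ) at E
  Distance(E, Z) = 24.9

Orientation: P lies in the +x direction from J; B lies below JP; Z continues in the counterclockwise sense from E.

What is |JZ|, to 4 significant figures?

65.19

J is at the origin; J and P share the same y with |JP| = 43.0 and P on the +x side, so P = (43.00, 0.000). Tangency of A1 to JP means the radius BP is perpendicular to JP, so B = P + (0, -6.8) = (43.00, -6.800). On A1, P sits at bearing 90° from B; a 145° counterclockwise sweep puts E at bearing 235°, so E = B + 6.8·(cos 235°, sin 235°) = (39.10, -12.37). A1 meets EZ tangentially, so BE is at right angles to EZ, so EZ runs along (−sin 235°, cos 235°); with |EZ| = 24.9, Z = (59.50, -26.65). Then |JZ| = |Z − J| = 65.19.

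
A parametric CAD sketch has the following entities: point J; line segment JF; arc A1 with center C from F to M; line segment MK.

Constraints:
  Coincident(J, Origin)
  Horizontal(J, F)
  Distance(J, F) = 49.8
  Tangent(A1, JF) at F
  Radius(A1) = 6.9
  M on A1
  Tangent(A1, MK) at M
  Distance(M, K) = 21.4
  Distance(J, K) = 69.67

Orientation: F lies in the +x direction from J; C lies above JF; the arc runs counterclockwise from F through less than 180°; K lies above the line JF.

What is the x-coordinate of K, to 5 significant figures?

65.906

Checks: |CM| = 6.900 ✓; ∠(CM, MK) = 90.00° ✓; |MK| = 21.40 ✓; |JK| = 69.67 ✓.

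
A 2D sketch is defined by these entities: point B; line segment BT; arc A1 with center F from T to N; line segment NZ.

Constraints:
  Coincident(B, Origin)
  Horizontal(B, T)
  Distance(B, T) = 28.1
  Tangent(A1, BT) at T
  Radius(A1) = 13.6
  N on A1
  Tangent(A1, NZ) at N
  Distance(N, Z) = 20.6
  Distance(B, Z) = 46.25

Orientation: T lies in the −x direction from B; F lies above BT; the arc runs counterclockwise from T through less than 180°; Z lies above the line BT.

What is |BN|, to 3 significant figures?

25.8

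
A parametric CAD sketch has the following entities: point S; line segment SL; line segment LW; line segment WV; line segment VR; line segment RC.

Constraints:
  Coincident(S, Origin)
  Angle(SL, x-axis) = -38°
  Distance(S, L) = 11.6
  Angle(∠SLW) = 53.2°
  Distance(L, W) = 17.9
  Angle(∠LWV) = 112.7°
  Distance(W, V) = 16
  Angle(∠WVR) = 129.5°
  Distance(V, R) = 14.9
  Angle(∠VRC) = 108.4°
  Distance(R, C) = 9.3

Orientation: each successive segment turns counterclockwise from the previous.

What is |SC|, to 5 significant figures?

17.163

S is at the origin; SL runs at -38.0° with length 11.6, so L = (9.1409, -7.1417). ∠SLW = 53.2° gives LW at 88.800° from the x-axis; with |LW| = 17.9, W = (9.5158, 10.754). ∠LWV = 112.7° gives WV at 156.10° from the x-axis; with |WV| = 16.0, V = (-5.1123, 17.237). ∠WVR = 129.5° gives VR at -153.40° from the x-axis; with |VR| = 14.9, R = (-18.435, 10.565). ∠VRC = 108.4° gives RC at -81.800° from the x-axis; with |RC| = 9.3, C = (-17.109, 1.3601). Then |SC| = |C − S| = 17.163.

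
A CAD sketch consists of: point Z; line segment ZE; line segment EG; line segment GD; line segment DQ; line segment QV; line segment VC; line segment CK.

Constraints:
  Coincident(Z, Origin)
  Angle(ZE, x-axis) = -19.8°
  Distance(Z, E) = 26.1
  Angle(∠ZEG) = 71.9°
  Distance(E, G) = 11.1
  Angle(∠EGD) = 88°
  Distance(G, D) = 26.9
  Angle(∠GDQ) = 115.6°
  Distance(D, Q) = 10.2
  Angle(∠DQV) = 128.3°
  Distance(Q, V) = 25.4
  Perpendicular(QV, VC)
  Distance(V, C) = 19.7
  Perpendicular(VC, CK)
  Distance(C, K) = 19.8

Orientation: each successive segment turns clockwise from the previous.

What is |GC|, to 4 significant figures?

23.47

∠DQV = 128.3° gives QV at 24.00° from the x-axis; with |QV| = 25.4, V = (22.83, 19.87). QV ⟂ VC, so VC runs at -66.00°; with |VC| = 19.7, C = (30.84, 1.873). Then |GC| = |C − G| = 23.47.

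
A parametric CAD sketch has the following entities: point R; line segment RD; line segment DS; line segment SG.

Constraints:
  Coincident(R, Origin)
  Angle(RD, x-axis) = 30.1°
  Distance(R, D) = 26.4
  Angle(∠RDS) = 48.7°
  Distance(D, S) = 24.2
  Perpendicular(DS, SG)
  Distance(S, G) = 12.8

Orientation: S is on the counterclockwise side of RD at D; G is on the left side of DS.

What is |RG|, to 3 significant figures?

9.77

R is at the origin; RD runs at 30.1° with length 26.4, so D = 26.4·(cos 30.1°, sin 30.1°) = (22.8, 13.2). ∠RDS = 48.7°, so DS runs at 30.1° + (180° − 48.7°) = 161° from the x-axis; with |DS| = 24.2, S = D + 24.2·(cos 161°, sin 161°) = (-0.0960, 21.0). DS is perpendicular to SG; with |SG| = 12.8 on the left of DS, G = S + 12.8·(-0.319, -0.948) = (-4.18, 8.83). Then |RG| = |G − R| = 9.77.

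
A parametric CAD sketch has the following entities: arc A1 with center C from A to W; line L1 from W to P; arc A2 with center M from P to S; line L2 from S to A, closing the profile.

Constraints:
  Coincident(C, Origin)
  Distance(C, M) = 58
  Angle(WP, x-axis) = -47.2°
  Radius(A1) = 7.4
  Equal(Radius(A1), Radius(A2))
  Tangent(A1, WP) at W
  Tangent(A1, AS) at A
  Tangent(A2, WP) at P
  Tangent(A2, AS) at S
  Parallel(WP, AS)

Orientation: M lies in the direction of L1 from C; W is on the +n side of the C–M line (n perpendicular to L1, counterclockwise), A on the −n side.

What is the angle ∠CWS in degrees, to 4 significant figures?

75.69°

The slot axis is L1's direction at -47.2°, so u = (cos -47.2°, sin -47.2°) = (0.6794, -0.7337) and n = (−sin -47.2°, cos -47.2°) = (0.7337, 0.6794). C is at the origin and M lies 58.0 along u from C, so M = 58.0·u = (39.41, -42.56). Tangency of A1 to both parallel lines with radius 7.4 puts W and A at C ± 7.4·n: W = (5.430, 5.028), A = (-5.430, -5.028). Equal radii place P and S the same way about M: P = M + 7.4·n = (44.84, -37.53), S = M − 7.4·n = (33.98, -47.58). Then cos ∠CWS = WC·WS / (|WC||WS|), giving 75.69°.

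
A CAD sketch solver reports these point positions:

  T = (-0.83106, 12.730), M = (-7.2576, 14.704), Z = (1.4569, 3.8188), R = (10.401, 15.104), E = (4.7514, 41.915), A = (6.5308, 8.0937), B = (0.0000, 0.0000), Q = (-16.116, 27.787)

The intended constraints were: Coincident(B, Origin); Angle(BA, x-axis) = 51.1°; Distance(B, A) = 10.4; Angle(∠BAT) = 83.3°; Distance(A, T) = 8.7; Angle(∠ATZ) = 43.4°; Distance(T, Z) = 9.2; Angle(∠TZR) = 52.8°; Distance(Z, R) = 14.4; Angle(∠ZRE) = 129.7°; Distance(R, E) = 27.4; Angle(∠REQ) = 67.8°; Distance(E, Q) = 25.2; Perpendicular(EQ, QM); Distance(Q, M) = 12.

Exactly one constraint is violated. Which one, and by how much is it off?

Distance(Q, M) = 12 — off by 3.80.

B = (0.00, 0.00) ✓; BA at 51.10° ✓; |BA| = 10.40 ✓; ∠BAT = 83.30° ✓; |AT| = 8.700 ✓; ∠ATZ = 43.40° ✓; |TZ| = 9.200 ✓; ∠TZR = 52.80° ✓; |ZR| = 14.40 ✓; ∠ZRE = 129.7° ✓; |RE| = 27.40 ✓; ∠REQ = 67.80° ✓; |EQ| = 25.20 ✓; ∠(EQ, QM) = 90.00° ✓; |QM| = 15.80 ✗.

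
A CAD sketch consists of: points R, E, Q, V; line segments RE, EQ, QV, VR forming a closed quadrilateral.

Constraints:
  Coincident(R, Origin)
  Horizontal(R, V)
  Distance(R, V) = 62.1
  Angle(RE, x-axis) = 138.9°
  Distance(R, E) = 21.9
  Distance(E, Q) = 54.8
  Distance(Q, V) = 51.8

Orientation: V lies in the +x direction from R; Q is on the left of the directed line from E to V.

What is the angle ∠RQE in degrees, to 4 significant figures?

23.49°

R is at the origin; RV is horizontal with |RV| = 62.1 and V in +x, so V = (62.1, 0). RE runs at 138.9° with |RE| = 21.9, so E = (-16.50, 14.40). Q is determined by |EQ| = 54.8 and |QV| = 51.8 together: it lies at the intersection of circle(E, 54.8) and circle(V, 51.8). With |EV| = 79.91, the foot of the radical line on EV is 41.96 from E and the perpendicular offset is √(54.8² − 41.96²) = 35.25. Taking the left-of-EV solution: Q = (31.12, 41.51).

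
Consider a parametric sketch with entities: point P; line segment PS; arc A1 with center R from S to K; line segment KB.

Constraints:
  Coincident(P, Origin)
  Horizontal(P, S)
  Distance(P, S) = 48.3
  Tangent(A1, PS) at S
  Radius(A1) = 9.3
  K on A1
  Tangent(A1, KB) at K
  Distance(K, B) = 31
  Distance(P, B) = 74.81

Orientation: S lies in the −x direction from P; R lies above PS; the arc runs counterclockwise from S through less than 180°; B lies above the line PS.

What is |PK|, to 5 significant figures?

45.059

Checks: |RK| = 9.300 ✓; ∠(RK, KB) = 90.00° ✓; |KB| = 31.00 ✓; |PB| = 74.81 ✓.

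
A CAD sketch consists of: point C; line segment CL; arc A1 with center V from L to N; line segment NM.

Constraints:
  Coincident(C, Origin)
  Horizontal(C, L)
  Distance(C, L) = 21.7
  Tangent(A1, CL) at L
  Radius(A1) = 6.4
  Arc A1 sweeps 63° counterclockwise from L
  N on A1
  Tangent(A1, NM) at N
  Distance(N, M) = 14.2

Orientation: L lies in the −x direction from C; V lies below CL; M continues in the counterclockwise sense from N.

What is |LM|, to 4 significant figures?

20.21

C is at the origin; CL is horizontal with |CL| = 21.7 and L on the −x side, so L = (-21.70, 0.000). A1 meets CL tangentially, so VL is at right angles to CL, so V = L + (0, -6.4) = (-21.70, -6.400). On A1, L sits at bearing 90° from V; a 63° counterclockwise sweep puts N at bearing 153°, so N = V + 6.4·(cos 153°, sin 153°) = (-27.40, -3.494). A1 meets NM tangentially, so VN is at right angles to NM, so NM runs along (−sin 153°, cos 153°); with |NM| = 14.2, M = (-33.85, -16.15). Then |LM| = |M − L| = 20.21.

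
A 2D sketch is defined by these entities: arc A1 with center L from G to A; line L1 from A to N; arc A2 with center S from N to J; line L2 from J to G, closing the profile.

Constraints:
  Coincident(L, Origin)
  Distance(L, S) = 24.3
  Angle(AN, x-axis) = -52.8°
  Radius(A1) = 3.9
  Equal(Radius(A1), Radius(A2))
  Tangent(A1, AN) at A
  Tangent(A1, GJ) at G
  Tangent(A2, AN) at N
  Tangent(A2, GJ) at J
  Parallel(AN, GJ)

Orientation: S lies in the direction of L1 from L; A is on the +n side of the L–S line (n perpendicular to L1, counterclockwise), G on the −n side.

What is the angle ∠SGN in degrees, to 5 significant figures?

8.6781°

The slot axis is L1's direction at -52.8°, so u = (cos -52.8°, sin -52.8°) = (0.60460, -0.79653) and n = (−sin -52.8°, cos -52.8°) = (0.79653, 0.60460). L is at the origin and S lies 24.3 along u from L, so S = 24.3·u = (14.692, -19.356). Tangency of A1 to both parallel lines with radius 3.9 puts A and G at L ± 3.9·n: A = (3.1065, 2.3579), G = (-3.1065, -2.3579). Equal radii place N and J the same way about S: N = S + 3.9·n = (17.798, -16.998), J = S − 3.9·n = (11.585, -21.714). Then cos ∠SGN = GS·GN / (|GS||GN|), giving 8.6781°.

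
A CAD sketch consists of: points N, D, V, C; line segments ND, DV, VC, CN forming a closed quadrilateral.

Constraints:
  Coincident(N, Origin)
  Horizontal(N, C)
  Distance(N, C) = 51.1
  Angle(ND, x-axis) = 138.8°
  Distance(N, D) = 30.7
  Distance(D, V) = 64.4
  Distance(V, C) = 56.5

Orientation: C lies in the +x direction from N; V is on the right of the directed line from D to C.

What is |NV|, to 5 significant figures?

37.113

Checks: |DV| = 64.40 ✓; |VC| = 56.50 ✓.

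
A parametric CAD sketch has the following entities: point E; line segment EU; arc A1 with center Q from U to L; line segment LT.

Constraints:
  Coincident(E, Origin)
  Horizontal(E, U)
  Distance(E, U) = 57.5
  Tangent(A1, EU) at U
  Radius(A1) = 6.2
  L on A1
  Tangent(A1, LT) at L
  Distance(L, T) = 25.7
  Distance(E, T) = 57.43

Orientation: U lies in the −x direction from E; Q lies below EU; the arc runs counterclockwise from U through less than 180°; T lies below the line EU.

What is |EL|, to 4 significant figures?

63.39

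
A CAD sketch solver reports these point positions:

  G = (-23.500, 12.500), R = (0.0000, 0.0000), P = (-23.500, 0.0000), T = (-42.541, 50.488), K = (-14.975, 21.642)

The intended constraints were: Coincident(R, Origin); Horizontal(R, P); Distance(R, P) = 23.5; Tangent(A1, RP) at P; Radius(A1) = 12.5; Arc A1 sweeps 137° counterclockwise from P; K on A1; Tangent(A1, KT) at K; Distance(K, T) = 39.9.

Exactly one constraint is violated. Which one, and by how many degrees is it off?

Tangent(A1, KT) at K — off by 3.30°.

R = (0.00, 0.00) ✓; R.y = 0.00, P.y = 0.00 ✓; |RP| = 23.50 ✓; ∠(GP, PR) = 90.00° ✓; |GP| = 12.50 ✓; bearing(G→K) − bearing(G→P) = 137.0° ✓; |GK| = 12.50 ✓; ∠(GK, KT) = 93.30° ✗; |KT| = 39.90 ✓.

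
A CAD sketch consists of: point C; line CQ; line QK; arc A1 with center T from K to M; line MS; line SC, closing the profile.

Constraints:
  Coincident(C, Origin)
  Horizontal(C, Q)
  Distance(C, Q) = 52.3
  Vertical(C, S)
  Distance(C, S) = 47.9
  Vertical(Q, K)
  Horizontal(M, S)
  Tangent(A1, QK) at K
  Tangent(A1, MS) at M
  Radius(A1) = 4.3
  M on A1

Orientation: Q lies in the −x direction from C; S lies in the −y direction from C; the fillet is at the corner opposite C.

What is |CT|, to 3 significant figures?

64.8

C is at the origin; CQ is horizontal with |CQ| = 52.3 and Q on the −x side, so Q = (-52.3, 0.00). CS is vertical with |CS| = 47.9 and S on the −y side, so S = (0.00, -47.9). The virtual corner opposite C is at (-52.3, -47.9). Since A1 is tangent to QK there, TK ⟂ QK and the tangent condition forces TM to be normal to MS, with radius 4.3, so the center T sits 4.3 in from both sides at T = (-48.0, -43.6). Then |CT| = |T − C| = 64.8.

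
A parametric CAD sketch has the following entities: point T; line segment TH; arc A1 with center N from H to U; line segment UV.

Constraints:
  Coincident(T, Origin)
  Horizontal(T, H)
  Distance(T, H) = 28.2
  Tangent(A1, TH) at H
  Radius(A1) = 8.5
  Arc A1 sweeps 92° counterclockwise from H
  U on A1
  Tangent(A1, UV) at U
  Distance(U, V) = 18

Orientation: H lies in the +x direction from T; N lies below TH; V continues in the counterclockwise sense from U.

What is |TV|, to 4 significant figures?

33.63

T is at the origin; T and H share the same y with |TH| = 28.2 and H on the +x side, so H = (28.20, 0.000). A1 meets TH tangentially, so NH is at right angles to TH, so N = H + (0, -8.5) = (28.20, -8.500). On A1, H sits at bearing 90° from N; a 92° counterclockwise sweep puts U at bearing 182°, so U = N + 8.5·(cos 182°, sin 182°) = (19.71, -8.797). A1 meets UV tangentially, so NU is at right angles to UV, so UV runs along (−sin 182°, cos 182°); with |UV| = 18.0, V = (20.33, -26.79). Then |TV| = |V − T| = 33.63.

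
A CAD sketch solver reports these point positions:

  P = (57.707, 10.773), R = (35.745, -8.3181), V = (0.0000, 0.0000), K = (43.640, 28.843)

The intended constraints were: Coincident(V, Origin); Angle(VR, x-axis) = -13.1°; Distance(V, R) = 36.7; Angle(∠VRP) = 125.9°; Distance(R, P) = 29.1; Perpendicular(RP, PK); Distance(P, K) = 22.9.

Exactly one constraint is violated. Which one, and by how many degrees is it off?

Perpendicular(RP, PK) — off by 3.10°.

V = (0.00, 0.00) ✓; VR at -13.10° ✓; |VR| = 36.70 ✓; ∠VRP = 125.9° ✓; |RP| = 29.10 ✓; ∠(RP, PK) = 86.90° ✗; |PK| = 22.90 ✓.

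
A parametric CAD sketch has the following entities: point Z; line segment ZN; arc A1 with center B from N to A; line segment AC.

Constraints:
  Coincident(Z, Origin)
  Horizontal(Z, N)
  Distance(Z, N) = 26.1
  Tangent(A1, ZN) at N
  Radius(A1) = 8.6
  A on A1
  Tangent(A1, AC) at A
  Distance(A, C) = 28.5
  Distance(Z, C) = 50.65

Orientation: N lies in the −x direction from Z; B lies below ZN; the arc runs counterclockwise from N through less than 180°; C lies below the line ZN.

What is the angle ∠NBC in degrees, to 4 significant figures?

163.9°

Checks: Z = (0.00, 0.00) ✓; ∠(BN, NZ) = 90.00° ✓; |BN| = 8.600 ✓; |BA| = 8.600 ✓; ∠(BA, AC) = 90.00° ✓; |AC| = 28.50 ✓; |ZC| = 50.65 ✓.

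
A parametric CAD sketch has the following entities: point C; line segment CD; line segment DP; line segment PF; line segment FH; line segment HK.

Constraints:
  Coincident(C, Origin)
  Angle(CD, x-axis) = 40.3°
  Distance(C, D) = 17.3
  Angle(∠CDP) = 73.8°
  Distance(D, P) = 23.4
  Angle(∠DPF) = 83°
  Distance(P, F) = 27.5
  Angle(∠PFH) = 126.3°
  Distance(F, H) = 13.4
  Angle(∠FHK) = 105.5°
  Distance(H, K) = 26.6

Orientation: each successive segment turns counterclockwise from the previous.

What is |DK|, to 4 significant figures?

18.22

C is at the origin; CD runs at 40.3° with length 17.3, so D = (13.19, 11.19). ∠CDP = 73.8° gives DP at 146.5° from the x-axis; with |DP| = 23.4, P = (-6.319, 24.10). ∠DPF = 83.0° gives PF at -116.5° from the x-axis; with |PF| = 27.5, F = (-18.59, -0.5059). ∠PFH = 126.3° gives FH at -62.80° from the x-axis; with |FH| = 13.4, H = (-12.46, -12.42). ∠FHK = 105.5° gives HK at 11.70° from the x-axis; with |HK| = 26.6, K = (13.58, -7.030). Then |DK| = |K − D| = 18.22.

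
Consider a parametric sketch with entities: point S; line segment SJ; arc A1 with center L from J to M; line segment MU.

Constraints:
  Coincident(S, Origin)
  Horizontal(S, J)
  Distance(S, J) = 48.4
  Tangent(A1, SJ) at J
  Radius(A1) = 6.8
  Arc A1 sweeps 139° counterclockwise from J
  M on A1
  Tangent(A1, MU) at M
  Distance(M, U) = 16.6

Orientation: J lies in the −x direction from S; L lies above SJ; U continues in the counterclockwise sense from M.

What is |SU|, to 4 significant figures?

60.90

S is at the origin; SJ is horizontal with |SJ| = 48.4 and J on the −x side, so J = (-48.40, 0.000). The tangent condition forces LJ to be normal to SJ, so L = J + (0, 6.8) = (-48.40, 6.800). On A1, J sits at bearing -90° from L; a 139° counterclockwise sweep puts M at bearing 49°, so M = L + 6.8·(cos 49°, sin 49°) = (-43.94, 11.93). The tangent condition forces LM to be normal to MU, so MU runs along (−sin 49°, cos 49°); with |MU| = 16.6, U = (-56.47, 22.82). Then |SU| = |U − S| = 60.90.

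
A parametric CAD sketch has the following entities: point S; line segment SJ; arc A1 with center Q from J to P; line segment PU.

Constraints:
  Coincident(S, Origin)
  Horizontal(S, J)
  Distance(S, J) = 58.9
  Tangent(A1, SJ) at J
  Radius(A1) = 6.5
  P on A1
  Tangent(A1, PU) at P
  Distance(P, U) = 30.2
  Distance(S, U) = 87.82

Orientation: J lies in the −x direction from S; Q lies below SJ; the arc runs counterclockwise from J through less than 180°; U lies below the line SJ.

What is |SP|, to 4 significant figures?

63.60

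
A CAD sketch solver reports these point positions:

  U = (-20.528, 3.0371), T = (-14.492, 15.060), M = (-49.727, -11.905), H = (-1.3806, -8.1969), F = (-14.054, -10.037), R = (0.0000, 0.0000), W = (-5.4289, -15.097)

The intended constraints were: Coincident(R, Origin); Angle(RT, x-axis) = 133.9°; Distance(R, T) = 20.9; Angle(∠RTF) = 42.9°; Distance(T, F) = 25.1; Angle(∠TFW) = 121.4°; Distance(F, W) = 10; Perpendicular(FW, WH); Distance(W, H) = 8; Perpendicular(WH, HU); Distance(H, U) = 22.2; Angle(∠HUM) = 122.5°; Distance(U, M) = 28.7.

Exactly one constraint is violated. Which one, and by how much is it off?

Distance(U, M) = 28.7 — off by 4.10.

R = (0.00, 0.00) ✓; RT at 133.9° ✓; |RT| = 20.90 ✓; ∠RTF = 42.90° ✓; |TF| = 25.10 ✓; ∠TFW = 121.4° ✓; |FW| = 10.00 ✓; ∠(FW, WH) = 90.00° ✓; |WH| = 8.000 ✓; ∠(WH, HU) = 90.00° ✓; |HU| = 22.20 ✓; ∠HUM = 122.5° ✓; |UM| = 32.80 ✗.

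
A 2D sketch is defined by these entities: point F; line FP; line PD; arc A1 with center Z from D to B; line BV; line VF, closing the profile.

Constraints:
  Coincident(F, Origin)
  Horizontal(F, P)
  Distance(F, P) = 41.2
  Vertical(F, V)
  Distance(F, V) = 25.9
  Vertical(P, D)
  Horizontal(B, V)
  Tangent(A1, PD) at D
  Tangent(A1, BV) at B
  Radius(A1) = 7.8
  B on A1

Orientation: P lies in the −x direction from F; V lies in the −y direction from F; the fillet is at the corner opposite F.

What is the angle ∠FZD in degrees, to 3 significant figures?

152°

F is at the origin; F and P share the same y with |FP| = 41.2 and P on the −x side, so P = (-41.2, 0.00). FV is vertical with |FV| = 25.9 and V on the −y side, so V = (0.00, -25.9). The virtual corner opposite F is at (-41.2, -25.9). Since A1 is tangent to PD there, ZD ⟂ PD and since A1 is tangent to BV there, ZB ⟂ BV, with radius 7.8, so the center Z sits 7.8 in from both sides at Z = (-33.4, -18.1). That places the tangent points at D = (-41.2, -18.1) on PD and B = (-33.4, -25.9) on BV. Then cos ∠FZD = ZF·ZD / (|ZF||ZD|), giving 152°.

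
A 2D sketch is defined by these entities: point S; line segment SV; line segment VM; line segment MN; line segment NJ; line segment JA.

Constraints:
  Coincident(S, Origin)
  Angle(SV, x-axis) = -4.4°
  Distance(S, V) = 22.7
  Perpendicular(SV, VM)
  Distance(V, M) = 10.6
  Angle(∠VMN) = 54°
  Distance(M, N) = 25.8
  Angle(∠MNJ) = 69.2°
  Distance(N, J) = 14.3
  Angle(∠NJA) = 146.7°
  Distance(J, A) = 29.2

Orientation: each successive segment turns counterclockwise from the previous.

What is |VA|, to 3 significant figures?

23.8

∠MNJ = 69.2° gives NJ at -37.6° from the x-axis; with |NJ| = 14.3, J = (12.8, -13.4). ∠NJA = 146.7° gives JA at -4.30° from the x-axis; with |JA| = 29.2, A = (41.9, -15.6). Then |VA| = |A − V| = 23.8.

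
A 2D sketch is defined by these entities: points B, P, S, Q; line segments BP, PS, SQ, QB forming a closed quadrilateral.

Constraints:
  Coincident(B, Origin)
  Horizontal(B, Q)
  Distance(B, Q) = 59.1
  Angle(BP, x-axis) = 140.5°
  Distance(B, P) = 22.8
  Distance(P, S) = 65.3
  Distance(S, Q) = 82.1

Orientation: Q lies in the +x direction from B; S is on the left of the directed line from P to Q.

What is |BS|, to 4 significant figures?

72.11

B is at the origin; B and Q share the same y with |BQ| = 59.1 and Q in +x, so Q = (59.1, 0). BP runs at 140.5° with |BP| = 22.8, so P = (-17.59, 14.50). S is determined by |PS| = 65.3 and |SQ| = 82.1 together: it lies at the intersection of circle(P, 65.3) and circle(Q, 82.1). With |PQ| = 78.05, the foot of the radical line on PQ is 23.16 from P and the perpendicular offset is √(65.3² − 23.16²) = 61.05. Taking the left-of-PQ solution: S = (16.51, 70.19).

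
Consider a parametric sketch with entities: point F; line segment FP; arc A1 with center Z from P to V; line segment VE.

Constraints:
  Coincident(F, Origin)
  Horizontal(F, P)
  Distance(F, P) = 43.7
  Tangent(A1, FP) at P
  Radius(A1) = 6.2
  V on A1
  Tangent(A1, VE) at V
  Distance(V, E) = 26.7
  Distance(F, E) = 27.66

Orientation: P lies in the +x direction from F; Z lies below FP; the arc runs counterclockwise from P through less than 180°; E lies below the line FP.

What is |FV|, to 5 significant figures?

39.590

Checks: |ZV| = 6.200 ✓; ∠(ZV, VE) = 90.00° ✓; |VE| = 26.70 ✓; |FE| = 27.66 ✓.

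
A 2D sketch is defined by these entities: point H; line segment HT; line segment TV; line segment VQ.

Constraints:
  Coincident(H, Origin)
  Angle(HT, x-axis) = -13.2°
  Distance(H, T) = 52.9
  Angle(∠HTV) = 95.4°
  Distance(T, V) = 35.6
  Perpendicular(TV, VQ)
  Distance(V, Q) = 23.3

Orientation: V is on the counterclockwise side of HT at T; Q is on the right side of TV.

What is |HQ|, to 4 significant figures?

86.12

H is at the origin; HT runs at -13.2° with length 52.9, so T = 52.9·(cos -13.2°, sin -13.2°) = (51.50, -12.08). ∠HTV = 95.4°, so TV runs at -13.2° + (180° − 95.4°) = 71.40° from the x-axis; with |TV| = 35.6, V = T + 35.6·(cos 71.40°, sin 71.40°) = (62.86, 21.66). TV is perpendicular to VQ; with |VQ| = 23.3 on the right of TV, Q = V + 23.3·(0.9478, -0.3190) = (84.94, 14.23). Then |HQ| = |Q − H| = 86.12.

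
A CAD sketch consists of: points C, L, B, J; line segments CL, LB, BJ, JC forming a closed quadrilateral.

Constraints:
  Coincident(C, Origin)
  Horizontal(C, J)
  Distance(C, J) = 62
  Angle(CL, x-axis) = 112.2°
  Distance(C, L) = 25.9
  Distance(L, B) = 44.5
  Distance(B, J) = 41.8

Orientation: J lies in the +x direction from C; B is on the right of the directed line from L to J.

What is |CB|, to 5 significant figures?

22.528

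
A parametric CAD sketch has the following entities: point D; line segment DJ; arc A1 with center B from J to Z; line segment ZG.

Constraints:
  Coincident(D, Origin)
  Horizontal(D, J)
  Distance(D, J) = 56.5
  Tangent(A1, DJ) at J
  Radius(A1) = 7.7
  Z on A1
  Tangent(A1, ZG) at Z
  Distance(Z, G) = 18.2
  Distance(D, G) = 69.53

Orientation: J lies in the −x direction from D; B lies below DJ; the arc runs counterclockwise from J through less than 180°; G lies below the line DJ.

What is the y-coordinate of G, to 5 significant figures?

-25.728

D is at the origin; D and J share the same y with |DJ| = 56.5 and J on the −x side, so J = (-56.500, 0.0000). A1 meets DJ tangentially, so BJ is at right angles to DJ, so B = J + (0, -7.7) = (-56.500, -7.7000). Since BZ ⟂ ZG (tangency), |BG| = √(7.7² + 18.2²) = 19.762 regardless of where Z sits on A1. So G lies on both circle(D, 69.53) and circle(B, 19.762); the below-DJ intersection is G = (-64.595, -25.728). Z is the foot of the tangent from G: Z = (-64.198, -7.5322).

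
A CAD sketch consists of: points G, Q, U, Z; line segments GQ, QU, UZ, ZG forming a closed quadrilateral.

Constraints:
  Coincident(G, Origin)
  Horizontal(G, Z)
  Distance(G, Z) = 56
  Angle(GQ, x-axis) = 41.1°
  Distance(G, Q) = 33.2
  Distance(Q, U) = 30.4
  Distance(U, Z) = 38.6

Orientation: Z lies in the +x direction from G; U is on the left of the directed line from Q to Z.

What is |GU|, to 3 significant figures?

63.4

Checks: |QU| = 30.40 ✓; |UZ| = 38.60 ✓.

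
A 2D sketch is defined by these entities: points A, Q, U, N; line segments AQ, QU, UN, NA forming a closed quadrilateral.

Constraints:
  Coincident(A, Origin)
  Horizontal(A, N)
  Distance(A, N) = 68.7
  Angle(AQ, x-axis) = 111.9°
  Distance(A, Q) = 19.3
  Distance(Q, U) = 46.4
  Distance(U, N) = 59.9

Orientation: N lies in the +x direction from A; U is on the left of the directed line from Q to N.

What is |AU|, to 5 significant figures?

54.639

Checks: |QU| = 46.40 ✓; |UN| = 59.90 ✓.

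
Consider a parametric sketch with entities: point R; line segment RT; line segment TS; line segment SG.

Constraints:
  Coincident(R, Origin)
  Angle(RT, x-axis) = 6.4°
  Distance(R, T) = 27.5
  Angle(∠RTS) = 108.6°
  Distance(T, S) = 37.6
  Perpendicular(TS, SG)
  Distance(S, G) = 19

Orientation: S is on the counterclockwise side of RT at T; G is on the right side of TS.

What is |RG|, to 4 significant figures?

64.66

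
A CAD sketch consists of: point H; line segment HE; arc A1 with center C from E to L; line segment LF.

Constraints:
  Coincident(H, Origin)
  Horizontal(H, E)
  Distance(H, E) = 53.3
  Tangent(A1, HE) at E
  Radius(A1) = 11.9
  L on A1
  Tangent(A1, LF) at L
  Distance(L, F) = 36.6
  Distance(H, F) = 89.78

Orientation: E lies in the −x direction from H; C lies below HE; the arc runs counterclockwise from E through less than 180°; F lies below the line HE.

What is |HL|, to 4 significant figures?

64.09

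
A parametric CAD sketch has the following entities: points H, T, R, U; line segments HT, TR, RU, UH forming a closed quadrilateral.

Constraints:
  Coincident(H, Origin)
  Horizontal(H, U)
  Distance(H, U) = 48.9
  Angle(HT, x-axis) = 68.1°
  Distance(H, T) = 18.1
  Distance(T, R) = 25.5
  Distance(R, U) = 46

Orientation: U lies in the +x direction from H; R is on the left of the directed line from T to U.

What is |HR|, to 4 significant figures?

43.25

H is at the origin; H and U share the same y with |HU| = 48.9 and U in +x, so U = (48.9, 0). HT runs at 68.1° with |HT| = 18.1, so T = (6.751, 16.79). R is determined by |TR| = 25.5 and |RU| = 46.0 together: it lies at the intersection of circle(T, 25.5) and circle(U, 46.0). With |TU| = 45.37, the foot of the radical line on TU is 6.533 from T and the perpendicular offset is √(25.5² − 6.533²) = 24.65. Taking the left-of-TU solution: R = (21.94, 37.27).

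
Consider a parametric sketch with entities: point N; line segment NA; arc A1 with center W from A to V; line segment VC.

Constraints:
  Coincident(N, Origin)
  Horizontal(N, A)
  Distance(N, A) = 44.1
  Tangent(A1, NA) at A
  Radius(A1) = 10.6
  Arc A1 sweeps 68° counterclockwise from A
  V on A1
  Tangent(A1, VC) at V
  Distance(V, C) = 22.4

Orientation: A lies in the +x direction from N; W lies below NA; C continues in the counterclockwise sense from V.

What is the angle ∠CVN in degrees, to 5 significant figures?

78.947°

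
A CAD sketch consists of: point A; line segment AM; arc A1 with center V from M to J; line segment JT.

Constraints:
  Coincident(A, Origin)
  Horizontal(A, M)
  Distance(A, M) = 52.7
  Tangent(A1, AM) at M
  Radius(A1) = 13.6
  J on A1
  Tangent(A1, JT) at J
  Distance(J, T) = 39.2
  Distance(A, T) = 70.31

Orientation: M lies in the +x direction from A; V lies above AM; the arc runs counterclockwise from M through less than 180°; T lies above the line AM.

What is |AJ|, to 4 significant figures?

67.61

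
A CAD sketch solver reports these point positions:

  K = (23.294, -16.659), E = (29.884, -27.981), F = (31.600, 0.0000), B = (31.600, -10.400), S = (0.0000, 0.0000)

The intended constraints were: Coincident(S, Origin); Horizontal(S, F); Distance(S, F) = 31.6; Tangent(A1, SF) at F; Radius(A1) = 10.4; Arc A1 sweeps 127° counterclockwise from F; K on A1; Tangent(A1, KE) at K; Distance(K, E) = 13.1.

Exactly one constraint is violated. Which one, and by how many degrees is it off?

Tangent(A1, KE) at K — off by 6.80°.

S = (0.00, 0.00) ✓; S.y = 0.00, F.y = 0.00 ✓; |SF| = 31.60 ✓; ∠(BF, FS) = 90.00° ✓; |BF| = 10.40 ✓; bearing(B→K) − bearing(B→F) = 127.0° ✓; |BK| = 10.40 ✓; ∠(BK, KE) = 96.80° ✗; |KE| = 13.10 ✓.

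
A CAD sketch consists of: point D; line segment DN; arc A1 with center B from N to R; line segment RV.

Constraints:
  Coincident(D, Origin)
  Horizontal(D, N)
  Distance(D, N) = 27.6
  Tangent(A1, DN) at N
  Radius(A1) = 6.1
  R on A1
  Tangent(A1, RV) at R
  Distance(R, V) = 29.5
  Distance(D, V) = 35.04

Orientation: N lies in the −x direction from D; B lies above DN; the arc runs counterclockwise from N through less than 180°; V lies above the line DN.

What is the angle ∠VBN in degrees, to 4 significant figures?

151.2°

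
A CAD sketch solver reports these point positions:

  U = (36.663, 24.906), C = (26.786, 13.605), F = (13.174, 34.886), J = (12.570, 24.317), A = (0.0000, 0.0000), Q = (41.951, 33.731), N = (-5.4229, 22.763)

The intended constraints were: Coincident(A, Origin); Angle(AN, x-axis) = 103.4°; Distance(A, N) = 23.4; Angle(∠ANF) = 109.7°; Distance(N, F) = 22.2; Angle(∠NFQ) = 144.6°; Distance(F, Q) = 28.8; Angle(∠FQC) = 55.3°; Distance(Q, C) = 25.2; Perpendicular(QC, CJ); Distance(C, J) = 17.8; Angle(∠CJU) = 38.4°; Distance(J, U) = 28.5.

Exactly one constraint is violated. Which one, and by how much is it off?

Distance(J, U) = 28.5 — off by 4.40.

A = (0.00, 0.00) ✓; AN at 103.4° ✓; |AN| = 23.40 ✓; ∠ANF = 109.7° ✓; |NF| = 22.20 ✓; ∠NFQ = 144.6° ✓; |FQ| = 28.80 ✓; ∠FQC = 55.30° ✓; |QC| = 25.20 ✓; ∠(QC, CJ) = 90.00° ✓; |CJ| = 17.80 ✓; ∠CJU = 38.40° ✓; |JU| = 24.10 ✗.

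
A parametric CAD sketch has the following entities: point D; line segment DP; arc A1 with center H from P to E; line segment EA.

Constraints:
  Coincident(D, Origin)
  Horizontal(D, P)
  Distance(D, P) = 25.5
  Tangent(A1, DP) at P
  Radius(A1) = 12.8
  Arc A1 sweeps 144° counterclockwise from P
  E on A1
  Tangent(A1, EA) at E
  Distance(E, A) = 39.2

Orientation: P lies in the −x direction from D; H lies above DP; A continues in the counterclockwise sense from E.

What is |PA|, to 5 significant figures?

52.147

D is at the origin; DP is horizontal with |DP| = 25.5 and P on the −x side, so P = (-25.500, 0.0000). The tangent condition forces HP to be normal to DP, so H = P + (0, 12.8) = (-25.500, 12.800). On A1, P sits at bearing -90° from H; a 144° counterclockwise sweep puts E at bearing 54°, so E = H + 12.8·(cos 54°, sin 54°) = (-17.976, 23.155). Tangency of A1 to EA means the radius HE is perpendicular to EA, so EA runs along (−sin 54°, cos 54°); with |EA| = 39.2, A = (-49.690, 46.197). Then |PA| = |A − P| = 52.147.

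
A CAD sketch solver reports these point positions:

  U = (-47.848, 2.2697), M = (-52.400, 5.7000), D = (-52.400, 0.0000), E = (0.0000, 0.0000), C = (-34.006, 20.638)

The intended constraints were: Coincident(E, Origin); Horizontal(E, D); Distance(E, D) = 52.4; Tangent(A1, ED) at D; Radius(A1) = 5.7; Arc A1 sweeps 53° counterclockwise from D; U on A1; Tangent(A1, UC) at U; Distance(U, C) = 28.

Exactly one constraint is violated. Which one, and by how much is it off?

Distance(U, C) = 28 — off by 5.00.

E = (0.00, 0.00) ✓; E.y = 0.00, D.y = 0.00 ✓; |ED| = 52.40 ✓; ∠(MD, DE) = 90.00° ✓; |MD| = 5.700 ✓; bearing(M→U) − bearing(M→D) = 53.00° ✓; |MU| = 5.700 ✓; ∠(MU, UC) = 90.00° ✓; |UC| = 23.00 ✗.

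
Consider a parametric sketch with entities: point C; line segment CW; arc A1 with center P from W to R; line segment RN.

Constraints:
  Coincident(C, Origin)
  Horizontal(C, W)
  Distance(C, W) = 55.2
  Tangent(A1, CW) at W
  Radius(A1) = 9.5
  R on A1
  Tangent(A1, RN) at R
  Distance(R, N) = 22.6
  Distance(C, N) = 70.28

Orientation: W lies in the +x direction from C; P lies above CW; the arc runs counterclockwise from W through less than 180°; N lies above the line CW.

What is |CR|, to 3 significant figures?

65.5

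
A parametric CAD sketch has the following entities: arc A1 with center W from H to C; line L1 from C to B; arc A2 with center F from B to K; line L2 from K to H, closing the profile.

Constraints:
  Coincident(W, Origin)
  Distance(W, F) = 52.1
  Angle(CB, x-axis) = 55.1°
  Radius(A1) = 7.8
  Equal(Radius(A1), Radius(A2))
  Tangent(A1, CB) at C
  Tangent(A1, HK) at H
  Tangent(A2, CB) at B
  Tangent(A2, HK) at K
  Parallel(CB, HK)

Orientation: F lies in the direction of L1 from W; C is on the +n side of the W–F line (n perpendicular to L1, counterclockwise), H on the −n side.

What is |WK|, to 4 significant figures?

52.68

The slot axis is L1's direction at 55.1°, so u = (cos 55.1°, sin 55.1°) = (0.5721, 0.8202) and n = (−sin 55.1°, cos 55.1°) = (-0.8202, 0.5721). W is at the origin and F lies 52.1 along u from W, so F = 52.1·u = (29.81, 42.73). Tangency of A1 to both parallel lines with radius 7.8 puts C and H at W ± 7.8·n: C = (-6.397, 4.463), H = (6.397, -4.463). Equal radii place B and K the same way about F: B = F + 7.8·n = (23.41, 47.19), K = F − 7.8·n = (36.21, 38.27). Then |WK| = |K − W| = 52.68.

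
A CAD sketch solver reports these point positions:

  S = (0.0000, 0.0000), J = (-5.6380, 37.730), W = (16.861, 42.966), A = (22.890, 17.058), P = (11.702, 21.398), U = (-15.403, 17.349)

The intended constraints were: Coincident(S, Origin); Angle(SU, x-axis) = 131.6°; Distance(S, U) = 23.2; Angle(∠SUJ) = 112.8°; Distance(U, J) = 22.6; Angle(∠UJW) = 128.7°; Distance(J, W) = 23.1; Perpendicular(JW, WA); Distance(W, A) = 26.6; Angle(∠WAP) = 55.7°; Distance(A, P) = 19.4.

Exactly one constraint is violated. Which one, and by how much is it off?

Distance(A, P) = 19.4 — off by 7.40.

S = (0.00, 0.00) ✓; SU at 131.6° ✓; |SU| = 23.20 ✓; ∠SUJ = 112.8° ✓; |UJ| = 22.60 ✓; ∠UJW = 128.7° ✓; |JW| = 23.10 ✓; ∠(JW, WA) = 90.00° ✓; |WA| = 26.60 ✓; ∠WAP = 55.70° ✓; |AP| = 12.00 ✗.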